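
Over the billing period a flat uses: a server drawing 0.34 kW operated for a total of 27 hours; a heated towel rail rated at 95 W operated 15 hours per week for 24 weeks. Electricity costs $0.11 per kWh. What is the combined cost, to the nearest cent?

server: 0.34 kW × 27 h = 9.18 kWh
heated towel rail: Runtime = 15 h/week × 24 weeks = 360 h
heated towel rail: 0.095 kW × 360 h = 34.2 kWh
Total energy = 43.38 kWh
Cost = 43.38 × $0.11 = $4.77

$4.77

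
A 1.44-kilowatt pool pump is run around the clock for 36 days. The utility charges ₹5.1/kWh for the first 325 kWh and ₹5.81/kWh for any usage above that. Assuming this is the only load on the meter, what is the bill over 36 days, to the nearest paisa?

₹6997.82

Runtime = 24 h × 36 = 864 h
Energy = 1.44 kW × 864 h = 1244.16 kWh
Tier 1 (0–325 kWh): 325 × ₹5.1 = ₹1657.5
Above 325 kWh: 919.16 × ₹5.81 = ₹5340.3196
Bill = ₹6997.82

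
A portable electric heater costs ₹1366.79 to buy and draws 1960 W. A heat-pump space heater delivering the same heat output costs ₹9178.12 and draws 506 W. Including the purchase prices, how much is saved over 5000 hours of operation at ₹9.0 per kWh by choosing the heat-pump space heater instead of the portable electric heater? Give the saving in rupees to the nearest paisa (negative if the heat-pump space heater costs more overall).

₹57618.67

portable electric heater: ₹1366.79 + (1960/1000) kW × 5000 h × ₹9.0 = ₹1366.79 + ₹88200 = ₹89566.79
heat-pump space heater: ₹9178.12 + (506/1000) kW × 5000 h × ₹9.0 = ₹9178.12 + ₹22770 = ₹31948.12
Saving = ₹89566.79 − ₹31948.12 = ₹57618.67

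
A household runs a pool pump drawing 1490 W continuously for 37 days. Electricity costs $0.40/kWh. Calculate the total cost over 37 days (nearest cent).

Runtime = 24 h × 37 = 888 h
Energy = 1.49 kW × 888 h = 1323.12 kWh
Cost = 1323.12 kWh × $0.40/kWh = $529.25

$529.25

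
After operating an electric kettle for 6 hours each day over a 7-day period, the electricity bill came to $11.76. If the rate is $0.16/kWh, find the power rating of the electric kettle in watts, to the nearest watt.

1750 W

Energy = $11.76 ÷ $0.16/kWh = 73.5 kWh
Runtime = 6 h/day × 7 days = 42 h
Power = 73.5 kWh ÷ 42 h = 1.75 kW = 1750 W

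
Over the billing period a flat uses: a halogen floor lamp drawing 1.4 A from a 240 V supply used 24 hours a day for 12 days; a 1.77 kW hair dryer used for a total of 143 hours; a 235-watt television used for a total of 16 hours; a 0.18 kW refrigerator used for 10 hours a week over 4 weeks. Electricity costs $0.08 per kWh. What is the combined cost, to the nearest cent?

halogen floor lamp: Power = 1.4 A × 240 V = 336 W = 0.336 kW
halogen floor lamp: Runtime = 24 h × 12 = 288 h
halogen floor lamp: 0.336 kW × 288 h = 96.768 kWh
hair dryer: 1.77 kW × 143 h = 253.11 kWh
television: 0.235 kW × 16 h = 3.76 kWh
refrigerator: Runtime = 10 h/week × 4 weeks = 40 h
refrigerator: 0.18 kW × 40 h = 7.2 kWh
Total energy = 360.838 kWh
Cost = 360.838 × $0.08 = $28.87

$28.87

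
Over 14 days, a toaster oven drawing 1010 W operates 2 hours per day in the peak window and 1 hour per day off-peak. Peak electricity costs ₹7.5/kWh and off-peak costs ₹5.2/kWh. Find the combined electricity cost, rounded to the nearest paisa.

Peak energy = 1.01 kW × 2 h × 14 = 28.28 kWh
Off-peak energy = 1.01 kW × 1 h × 14 = 14.14 kWh
Cost = 28.28 × ₹7.5 + 14.14 × ₹5.2 = ₹212.1 + ₹73.528 = ₹285.63

₹285.63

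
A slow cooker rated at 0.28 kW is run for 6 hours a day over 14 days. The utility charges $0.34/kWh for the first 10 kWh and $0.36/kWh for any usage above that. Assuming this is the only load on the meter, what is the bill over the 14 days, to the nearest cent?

$8.27

Runtime = 6 h/day × 14 days = 84 h
Energy = 0.28 kW × 84 h = 23.52 kWh
Tier 1 (0–10 kWh): 10 × $0.34 = $3.4
Above 10 kWh: 13.52 × $0.36 = $4.8672
Bill = $8.27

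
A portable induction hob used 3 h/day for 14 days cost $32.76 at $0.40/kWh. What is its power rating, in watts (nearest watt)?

Energy = $32.76 ÷ $0.40/kWh = 81.9 kWh
Runtime = 3 h/day × 14 days = 42 h
Power = 81.9 kWh ÷ 42 h = 1.95 kW = 1950 W

1950 W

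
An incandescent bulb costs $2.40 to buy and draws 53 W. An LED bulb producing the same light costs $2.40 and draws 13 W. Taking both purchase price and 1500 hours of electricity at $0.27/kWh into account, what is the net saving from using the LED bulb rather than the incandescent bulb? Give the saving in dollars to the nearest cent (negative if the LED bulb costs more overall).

incandescent bulb: $2.40 + (53/1000) kW × 1500 h × $0.27 = $2.40 + $21.465 = $23.865
LED bulb: $2.40 + (13/1000) kW × 1500 h × $0.27 = $2.40 + $5.265 = $7.665
Saving = $23.865 − $7.665 = $16.2

$16.20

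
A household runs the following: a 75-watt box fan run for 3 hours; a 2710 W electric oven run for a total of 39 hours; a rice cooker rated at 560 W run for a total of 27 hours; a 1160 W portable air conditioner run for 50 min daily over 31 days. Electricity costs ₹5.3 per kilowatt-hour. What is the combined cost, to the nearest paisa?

box fan: 0.075 kW × 3 h = 0.225 kWh
electric oven: 2.71 kW × 39 h = 105.69 kWh
rice cooker: 0.56 kW × 27 h = 15.12 kWh
portable air conditioner: Runtime = 50 min × 31 = 1550 min = 25.833333… h
portable air conditioner: 1.16 kW × 25.833333… h = 29.966666… kWh
Total energy = 151.001666… kWh
Cost = 151.001666… × ₹5.3 = ₹800.31

₹800.31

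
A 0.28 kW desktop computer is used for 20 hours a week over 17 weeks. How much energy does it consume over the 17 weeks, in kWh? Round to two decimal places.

Runtime = 20 h/week × 17 weeks = 340 h
Energy = 0.28 kW × 340 h = 95.2 kWh

95.20 kWh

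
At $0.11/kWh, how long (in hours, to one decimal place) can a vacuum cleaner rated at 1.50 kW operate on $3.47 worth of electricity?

21.0 h

Energy available = $3.47 ÷ $0.11/kWh = 31.5455 kWh
Hours = 31.5455 kWh ÷ 1.5 kW = 21.0 h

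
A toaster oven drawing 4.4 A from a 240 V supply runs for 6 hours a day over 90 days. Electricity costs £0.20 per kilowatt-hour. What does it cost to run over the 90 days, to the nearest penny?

Power = 4.4 A × 240 V = 1056 W = 1.056 kW
Runtime = 6 h/day × 90 days = 540 h
Energy = 1.056 kW × 540 h = 570.24 kWh
Cost = 570.24 kWh × £0.20/kWh = £114.05

£114.05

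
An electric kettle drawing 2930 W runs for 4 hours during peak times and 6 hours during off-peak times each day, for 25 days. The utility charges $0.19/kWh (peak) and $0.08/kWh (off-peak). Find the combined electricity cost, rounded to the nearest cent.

$90.83

Peak energy = 2.93 kW × 4 h × 25 = 293 kWh
Off-peak energy = 2.93 kW × 6 h × 25 = 439.5 kWh
Cost = 293 × $0.19 + 439.5 × $0.08 = $55.67 + $35.16 = $90.83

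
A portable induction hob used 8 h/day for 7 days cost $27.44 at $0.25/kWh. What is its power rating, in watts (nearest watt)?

1960 W

Energy = $27.44 ÷ $0.25/kWh = 109.76 kWh
Runtime = 8 h/day × 7 days = 56 h
Power = 109.76 kWh ÷ 56 h = 1.96 kW = 1960 W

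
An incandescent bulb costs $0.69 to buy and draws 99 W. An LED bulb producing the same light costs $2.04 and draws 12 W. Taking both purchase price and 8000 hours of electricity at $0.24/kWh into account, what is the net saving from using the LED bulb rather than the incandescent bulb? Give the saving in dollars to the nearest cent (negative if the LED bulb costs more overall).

incandescent bulb: $0.69 + (99/1000) kW × 8000 h × $0.24 = $0.69 + $190.08 = $190.77
LED bulb: $2.04 + (12/1000) kW × 8000 h × $0.24 = $2.04 + $23.04 = $25.08
Saving = $190.77 − $25.08 = $165.69

$165.69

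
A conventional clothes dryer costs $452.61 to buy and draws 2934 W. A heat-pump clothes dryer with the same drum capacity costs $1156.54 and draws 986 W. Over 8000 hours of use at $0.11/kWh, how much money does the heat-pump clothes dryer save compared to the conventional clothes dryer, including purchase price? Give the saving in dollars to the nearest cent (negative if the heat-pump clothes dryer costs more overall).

conventional clothes dryer: $452.61 + (2934/1000) kW × 8000 h × $0.11 = $452.61 + $2581.92 = $3034.53
heat-pump clothes dryer: $1156.54 + (986/1000) kW × 8000 h × $0.11 = $1156.54 + $867.68 = $2024.22
Saving = $3034.53 − $2024.22 = $1010.31

$1010.31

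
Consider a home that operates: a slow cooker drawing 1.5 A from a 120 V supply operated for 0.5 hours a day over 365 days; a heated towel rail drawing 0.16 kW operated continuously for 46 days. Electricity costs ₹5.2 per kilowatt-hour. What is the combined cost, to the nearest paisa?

₹1089.35

slow cooker: Power = 1.5 A × 120 V = 180 W = 0.18 kW
slow cooker: Runtime = 0.5 h/day × 365 days = 182.5 h
slow cooker: 0.18 kW × 182.5 h = 32.85 kWh
heated towel rail: Runtime = 24 h × 46 = 1104 h
heated towel rail: 0.16 kW × 1104 h = 176.64 kWh
Total energy = 209.49 kWh
Cost = 209.49 × ₹5.2 = ₹1089.35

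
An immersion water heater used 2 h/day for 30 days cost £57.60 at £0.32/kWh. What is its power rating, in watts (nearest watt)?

3000 W

Energy = £57.60 ÷ £0.32/kWh = 180 kWh
Runtime = 2 h/day × 30 days = 60 h
Power = 180 kWh ÷ 60 h = 3 kW = 3000 W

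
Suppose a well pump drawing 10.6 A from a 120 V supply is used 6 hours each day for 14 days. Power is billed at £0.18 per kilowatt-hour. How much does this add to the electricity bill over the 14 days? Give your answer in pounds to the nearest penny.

Power = 10.6 A × 120 V = 1272 W = 1.272 kW
Runtime = 6 h/day × 14 days = 84 h
Energy = 1.272 kW × 84 h = 106.848 kWh
Cost = 106.848 kWh × £0.18/kWh = £19.23

£19.23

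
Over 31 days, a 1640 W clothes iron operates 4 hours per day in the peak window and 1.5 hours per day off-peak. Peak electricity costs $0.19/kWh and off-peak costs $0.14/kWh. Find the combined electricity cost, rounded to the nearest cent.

Peak energy = 1.64 kW × 4 h × 31 = 203.36 kWh
Off-peak energy = 1.64 kW × 1.5 h × 31 = 76.26 kWh
Cost = 203.36 × $0.19 + 76.26 × $0.14 = $38.6384 + $10.6764 = $49.31

$49.31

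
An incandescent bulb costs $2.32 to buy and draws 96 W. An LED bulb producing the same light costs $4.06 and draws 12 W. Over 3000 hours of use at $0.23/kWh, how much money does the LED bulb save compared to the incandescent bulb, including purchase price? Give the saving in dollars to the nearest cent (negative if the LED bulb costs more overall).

$56.22

incandescent bulb: $2.32 + (96/1000) kW × 3000 h × $0.23 = $2.32 + $66.24 = $68.56
LED bulb: $4.06 + (12/1000) kW × 3000 h × $0.23 = $4.06 + $8.28 = $12.34
Saving = $68.56 − $12.34 = $56.22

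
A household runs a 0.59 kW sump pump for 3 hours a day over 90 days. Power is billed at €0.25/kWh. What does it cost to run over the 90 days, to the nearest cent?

Runtime = 3 h/day × 90 days = 270 h
Energy = 0.59 kW × 270 h = 159.3 kWh
Cost = 159.3 kWh × €0.25/kWh = €39.83

€39.83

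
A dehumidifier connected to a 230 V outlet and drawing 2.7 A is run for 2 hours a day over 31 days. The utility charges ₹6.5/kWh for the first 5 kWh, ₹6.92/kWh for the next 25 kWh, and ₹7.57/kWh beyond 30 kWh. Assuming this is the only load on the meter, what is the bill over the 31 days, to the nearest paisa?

₹269.86

Power = 2.7 A × 230 V = 621 W = 0.621 kW
Runtime = 2 h/day × 31 days = 62 h
Energy = 0.621 kW × 62 h = 38.502 kWh
Tier 1 (0–5 kWh): 5 × ₹6.5 = ₹32.5
Tier 2 (5–30 kWh): 25 × ₹6.92 = ₹173
Above 30 kWh: 8.502 × ₹7.57 = ₹64.36014
Bill = ₹269.86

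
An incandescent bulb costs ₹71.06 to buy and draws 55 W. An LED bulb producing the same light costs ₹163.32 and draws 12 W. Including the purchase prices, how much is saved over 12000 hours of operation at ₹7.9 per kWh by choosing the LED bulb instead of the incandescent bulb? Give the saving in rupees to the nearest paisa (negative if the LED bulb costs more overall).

₹3984.14

incandescent bulb: ₹71.06 + (55/1000) kW × 12000 h × ₹7.9 = ₹71.06 + ₹5214 = ₹5285.06
LED bulb: ₹163.32 + (12/1000) kW × 12000 h × ₹7.9 = ₹163.32 + ₹1137.6 = ₹1300.92
Saving = ₹5285.06 − ₹1300.92 = ₹3984.14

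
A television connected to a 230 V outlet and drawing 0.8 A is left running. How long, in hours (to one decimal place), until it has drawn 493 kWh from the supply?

Power = 0.8 A × 230 V = 184 W = 0.184 kW
Hours = 493 kWh ÷ 0.184 kW = 2679.3 h

2679.3 h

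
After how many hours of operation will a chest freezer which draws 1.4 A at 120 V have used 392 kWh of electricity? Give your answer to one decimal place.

2333.3 h

Power = 1.4 A × 120 V = 168 W = 0.168 kW
Hours = 392 kWh ÷ 0.168 kW = 2333.3 h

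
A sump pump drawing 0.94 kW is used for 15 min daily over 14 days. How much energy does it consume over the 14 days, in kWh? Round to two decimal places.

Runtime = 15 min × 14 = 210 min = 3.5 h
Energy = 0.94 kW × 3.5 h = 3.29 kWh

3.29 kWh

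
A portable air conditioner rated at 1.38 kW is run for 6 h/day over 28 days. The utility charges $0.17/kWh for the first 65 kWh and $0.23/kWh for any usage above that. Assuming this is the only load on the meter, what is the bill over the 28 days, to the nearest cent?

Runtime = 6 h/day × 28 days = 168 h
Energy = 1.38 kW × 168 h = 231.84 kWh
Tier 1 (0–65 kWh): 65 × $0.17 = $11.05
Above 65 kWh: 166.84 × $0.23 = $38.3732
Bill = $49.42

$49.42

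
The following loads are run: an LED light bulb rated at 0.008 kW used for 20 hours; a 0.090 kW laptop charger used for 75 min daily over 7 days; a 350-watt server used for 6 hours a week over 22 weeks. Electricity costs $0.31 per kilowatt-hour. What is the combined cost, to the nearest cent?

$14.62

LED light bulb: 0.008 kW × 20 h = 0.16 kWh
laptop charger: Runtime = 75 min × 7 = 525 min = 8.75 h
laptop charger: 0.09 kW × 8.75 h = 0.7875 kWh
server: Runtime = 6 h/week × 22 weeks = 132 h
server: 0.35 kW × 132 h = 46.2 kWh
Total energy = 47.1475 kWh
Cost = 47.1475 × $0.31 = $14.62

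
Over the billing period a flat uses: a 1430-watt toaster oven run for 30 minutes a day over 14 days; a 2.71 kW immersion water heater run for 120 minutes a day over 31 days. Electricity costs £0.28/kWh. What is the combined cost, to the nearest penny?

toaster oven: Runtime = 30 min × 14 = 420 min = 7 h
toaster oven: 1.43 kW × 7 h = 10.01 kWh
immersion water heater: Runtime = 120 min × 31 = 3720 min = 62 h
immersion water heater: 2.71 kW × 62 h = 168.02 kWh
Total energy = 178.03 kWh
Cost = 178.03 × £0.28 = £49.85

£49.85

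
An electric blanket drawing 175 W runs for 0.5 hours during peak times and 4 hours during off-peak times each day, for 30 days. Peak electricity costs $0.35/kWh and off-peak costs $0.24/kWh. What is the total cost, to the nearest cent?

Peak energy = 0.175 kW × 0.5 h × 30 = 2.625 kWh
Off-peak energy = 0.175 kW × 4 h × 30 = 21 kWh
Cost = 2.625 × $0.35 + 21 × $0.24 = $0.91875 + $5.04 = $5.96

$5.96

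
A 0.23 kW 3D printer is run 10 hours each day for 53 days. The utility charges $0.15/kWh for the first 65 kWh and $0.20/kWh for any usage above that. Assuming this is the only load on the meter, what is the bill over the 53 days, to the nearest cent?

$21.13

Runtime = 10 h/day × 53 days = 530 h
Energy = 0.23 kW × 530 h = 121.9 kWh
Tier 1 (0–65 kWh): 65 × $0.15 = $9.75
Above 65 kWh: 56.9 × $0.20 = $11.38
Bill = $21.13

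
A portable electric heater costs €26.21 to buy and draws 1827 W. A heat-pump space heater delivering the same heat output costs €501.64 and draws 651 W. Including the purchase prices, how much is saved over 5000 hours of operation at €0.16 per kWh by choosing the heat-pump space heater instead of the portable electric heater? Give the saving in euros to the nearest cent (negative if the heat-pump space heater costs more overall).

portable electric heater: €26.21 + (1827/1000) kW × 5000 h × €0.16 = €26.21 + €1461.6 = €1487.81
heat-pump space heater: €501.64 + (651/1000) kW × 5000 h × €0.16 = €501.64 + €520.8 = €1022.44
Saving = €1487.81 − €1022.44 = €465.37

€465.37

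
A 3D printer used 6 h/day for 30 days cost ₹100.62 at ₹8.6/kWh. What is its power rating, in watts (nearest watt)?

Energy = ₹100.62 ÷ ₹8.6/kWh = 11.7 kWh
Runtime = 6 h/day × 30 days = 180 h
Power = 11.7 kWh ÷ 180 h = 0.065 kW = 65 W

65 W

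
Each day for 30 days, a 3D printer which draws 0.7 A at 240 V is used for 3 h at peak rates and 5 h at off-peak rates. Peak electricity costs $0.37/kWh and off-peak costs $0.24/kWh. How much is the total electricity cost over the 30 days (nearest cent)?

$11.64

Power = 0.7 A × 240 V = 168 W = 0.168 kW
Peak energy = 0.168 kW × 3 h × 30 = 15.12 kWh
Off-peak energy = 0.168 kW × 5 h × 30 = 25.2 kWh
Cost = 15.12 × $0.37 + 25.2 × $0.24 = $5.5944 + $6.048 = $11.64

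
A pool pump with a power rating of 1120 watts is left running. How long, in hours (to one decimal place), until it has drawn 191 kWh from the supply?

170.5 h

Hours = 191 kWh ÷ 1.12 kW = 170.5 h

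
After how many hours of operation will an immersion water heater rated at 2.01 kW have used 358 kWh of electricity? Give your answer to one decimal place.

178.1 h

Hours = 358 kWh ÷ 2.01 kW = 178.1 h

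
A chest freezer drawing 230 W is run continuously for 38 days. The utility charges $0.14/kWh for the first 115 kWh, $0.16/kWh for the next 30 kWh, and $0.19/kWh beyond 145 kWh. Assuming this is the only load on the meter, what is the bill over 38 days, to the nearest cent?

Runtime = 24 h × 38 = 912 h
Energy = 0.23 kW × 912 h = 209.76 kWh
Tier 1 (0–115 kWh): 115 × $0.14 = $16.1
Tier 2 (115–145 kWh): 30 × $0.16 = $4.8
Above 145 kWh: 64.76 × $0.19 = $12.3044
Bill = $33.20

$33.20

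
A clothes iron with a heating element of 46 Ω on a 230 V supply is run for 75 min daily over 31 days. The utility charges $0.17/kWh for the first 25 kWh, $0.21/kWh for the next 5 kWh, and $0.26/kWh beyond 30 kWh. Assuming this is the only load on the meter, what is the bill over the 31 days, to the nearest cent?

$9.09

Power = V²/R = 230²/46 = 1150 W = 1.15 kW
Runtime = 75 min × 31 = 2325 min = 38.75 h
Energy = 1.15 kW × 38.75 h = 44.5625 kWh
Tier 1 (0–25 kWh): 25 × $0.17 = $4.25
Tier 2 (25–30 kWh): 5 × $0.21 = $1.05
Above 30 kWh: 14.5625 × $0.26 = $3.78625
Bill = $9.09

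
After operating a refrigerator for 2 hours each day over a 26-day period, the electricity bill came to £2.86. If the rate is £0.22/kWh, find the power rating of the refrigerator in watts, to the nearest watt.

250 W

Energy = £2.86 ÷ £0.22/kWh = 13 kWh
Runtime = 2 h/day × 26 days = 52 h
Power = 13 kWh ÷ 52 h = 0.25 kW = 250 W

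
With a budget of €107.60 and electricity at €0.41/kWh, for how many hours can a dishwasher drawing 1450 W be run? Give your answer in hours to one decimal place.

Energy available = €107.60 ÷ €0.41/kWh = 262.439 kWh
Hours = 262.439 kWh ÷ 1.45 kW = 181.0 h

181.0 h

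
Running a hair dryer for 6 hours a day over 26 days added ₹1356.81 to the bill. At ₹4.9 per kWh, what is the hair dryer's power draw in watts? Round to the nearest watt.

1775 W

Energy = ₹1356.81 ÷ ₹4.9/kWh = 276.9 kWh
Runtime = 6 h/day × 26 days = 156 h
Power = 276.9 kWh ÷ 156 h = 1.775 kW = 1775 W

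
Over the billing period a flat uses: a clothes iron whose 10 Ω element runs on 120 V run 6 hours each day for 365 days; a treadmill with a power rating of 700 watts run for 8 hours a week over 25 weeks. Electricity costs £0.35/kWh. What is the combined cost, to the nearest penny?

clothes iron: Power = V²/R = 120²/10 = 1440 W = 1.44 kW
clothes iron: Runtime = 6 h/day × 365 days = 2190 h
clothes iron: 1.44 kW × 2190 h = 3153.6 kWh
treadmill: Runtime = 8 h/week × 25 weeks = 200 h
treadmill: 0.7 kW × 200 h = 140 kWh
Total energy = 3293.6 kWh
Cost = 3293.6 × £0.35 = £1152.76

£1152.76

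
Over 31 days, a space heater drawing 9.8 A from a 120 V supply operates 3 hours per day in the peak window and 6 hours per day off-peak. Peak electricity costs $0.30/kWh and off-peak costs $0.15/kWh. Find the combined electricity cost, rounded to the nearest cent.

$65.62

Power = 9.8 A × 120 V = 1176 W = 1.176 kW
Peak energy = 1.176 kW × 3 h × 31 = 109.368 kWh
Off-peak energy = 1.176 kW × 6 h × 31 = 218.736 kWh
Cost = 109.368 × $0.30 + 218.736 × $0.15 = $32.8104 + $32.8104 = $65.62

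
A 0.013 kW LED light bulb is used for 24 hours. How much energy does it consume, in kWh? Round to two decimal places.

0.31 kWh

Energy = 0.013 kW × 24 h = 0.312 kWh ≈ 0.31 kWh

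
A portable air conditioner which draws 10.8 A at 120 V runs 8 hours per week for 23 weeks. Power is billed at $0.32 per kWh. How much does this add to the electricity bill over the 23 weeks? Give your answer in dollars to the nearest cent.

Power = 10.8 A × 120 V = 1296 W = 1.296 kW
Runtime = 8 h/week × 23 weeks = 184 h
Energy = 1.296 kW × 184 h = 238.464 kWh
Cost = 238.464 kWh × $0.32/kWh = $76.31

$76.31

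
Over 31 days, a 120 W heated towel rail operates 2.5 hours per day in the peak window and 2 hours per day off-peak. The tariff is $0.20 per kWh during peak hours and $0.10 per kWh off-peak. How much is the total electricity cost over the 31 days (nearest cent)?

$2.60

Peak energy = 0.12 kW × 2.5 h × 31 = 9.3 kWh
Off-peak energy = 0.12 kW × 2 h × 31 = 7.44 kWh
Cost = 9.3 × $0.20 + 7.44 × $0.10 = $1.86 + $0.744 = $2.60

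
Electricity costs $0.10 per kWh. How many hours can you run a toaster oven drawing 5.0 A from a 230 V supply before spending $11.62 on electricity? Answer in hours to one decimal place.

101.0 h

Power = 5.0 A × 230 V = 1150 W = 1.15 kW
Energy available = $11.62 ÷ $0.10/kWh = 116.2 kWh
Hours = 116.2 kWh ÷ 1.15 kW = 101.0 h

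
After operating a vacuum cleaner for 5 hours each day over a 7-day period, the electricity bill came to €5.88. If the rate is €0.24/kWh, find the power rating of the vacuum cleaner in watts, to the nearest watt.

700 W

Energy = €5.88 ÷ €0.24/kWh = 24.5 kWh
Runtime = 5 h/day × 7 days = 35 h
Power = 24.5 kWh ÷ 35 h = 0.7 kW = 700 W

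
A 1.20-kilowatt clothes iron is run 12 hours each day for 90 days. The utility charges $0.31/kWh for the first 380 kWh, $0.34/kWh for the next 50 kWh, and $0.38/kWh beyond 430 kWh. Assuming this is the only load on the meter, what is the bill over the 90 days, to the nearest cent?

Runtime = 12 h/day × 90 days = 1080 h
Energy = 1.2 kW × 1080 h = 1296 kWh
Tier 1 (0–380 kWh): 380 × $0.31 = $117.8
Tier 2 (380–430 kWh): 50 × $0.34 = $17
Above 430 kWh: 866 × $0.38 = $329.08
Bill = $463.88

$463.88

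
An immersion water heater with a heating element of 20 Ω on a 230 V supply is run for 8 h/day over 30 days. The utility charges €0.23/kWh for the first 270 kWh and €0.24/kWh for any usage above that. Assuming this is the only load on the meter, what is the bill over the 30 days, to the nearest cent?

Power = V²/R = 230²/20 = 2645 W = 2.645 kW
Runtime = 8 h/day × 30 days = 240 h
Energy = 2.645 kW × 240 h = 634.8 kWh
Tier 1 (0–270 kWh): 270 × €0.23 = €62.1
Above 270 kWh: 364.8 × €0.24 = €87.552
Bill = €149.65

€149.65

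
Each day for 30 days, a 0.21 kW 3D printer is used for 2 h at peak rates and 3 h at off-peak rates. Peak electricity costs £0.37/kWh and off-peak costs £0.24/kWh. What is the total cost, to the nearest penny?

£9.20

Peak energy = 0.21 kW × 2 h × 30 = 12.6 kWh
Off-peak energy = 0.21 kW × 3 h × 30 = 18.9 kWh
Cost = 12.6 × £0.37 + 18.9 × £0.24 = £4.662 + £4.536 = £9.20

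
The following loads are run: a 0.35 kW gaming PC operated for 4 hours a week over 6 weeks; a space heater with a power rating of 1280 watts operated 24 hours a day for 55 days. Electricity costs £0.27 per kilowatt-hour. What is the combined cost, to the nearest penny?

£458.46

gaming PC: Runtime = 4 h/week × 6 weeks = 24 h
gaming PC: 0.35 kW × 24 h = 8.4 kWh
space heater: Runtime = 24 h × 55 = 1320 h
space heater: 1.28 kW × 1320 h = 1689.6 kWh
Total energy = 1698 kWh
Cost = 1698 × £0.27 = £458.46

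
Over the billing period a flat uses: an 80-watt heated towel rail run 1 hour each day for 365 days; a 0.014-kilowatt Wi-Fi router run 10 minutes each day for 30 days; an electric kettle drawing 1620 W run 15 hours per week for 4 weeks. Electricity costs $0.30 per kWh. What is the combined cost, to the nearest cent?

heated towel rail: Runtime = 1 h/day × 365 days = 365 h
heated towel rail: 0.08 kW × 365 h = 29.2 kWh
Wi-Fi router: Runtime = 10 min × 30 = 300 min = 5 h
Wi-Fi router: 0.014 kW × 5 h = 0.07 kWh
electric kettle: Runtime = 15 h/week × 4 weeks = 60 h
electric kettle: 1.62 kW × 60 h = 97.2 kWh
Total energy = 126.47 kWh
Cost = 126.47 × $0.30 = $37.94

$37.94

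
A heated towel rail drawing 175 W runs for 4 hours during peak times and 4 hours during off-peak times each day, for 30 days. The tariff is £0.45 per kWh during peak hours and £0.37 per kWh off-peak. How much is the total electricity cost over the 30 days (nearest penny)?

Peak energy = 0.175 kW × 4 h × 30 = 21 kWh
Off-peak energy = 0.175 kW × 4 h × 30 = 21 kWh
Cost = 21 × £0.45 + 21 × £0.37 = £9.45 + £7.77 = £17.22

£17.22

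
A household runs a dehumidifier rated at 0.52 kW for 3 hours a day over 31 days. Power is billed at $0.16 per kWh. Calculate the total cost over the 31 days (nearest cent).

Runtime = 3 h/day × 31 days = 93 h
Energy = 0.52 kW × 93 h = 48.36 kWh
Cost = 48.36 kWh × $0.16/kWh = $7.74

$7.74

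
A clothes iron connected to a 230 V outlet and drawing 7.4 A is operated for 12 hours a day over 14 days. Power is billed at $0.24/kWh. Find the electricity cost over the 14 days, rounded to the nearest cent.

$68.62

Power = 7.4 A × 230 V = 1702 W = 1.702 kW
Runtime = 12 h/day × 14 days = 168 h
Energy = 1.702 kW × 168 h = 285.936 kWh
Cost = 285.936 kWh × $0.24/kWh = $68.62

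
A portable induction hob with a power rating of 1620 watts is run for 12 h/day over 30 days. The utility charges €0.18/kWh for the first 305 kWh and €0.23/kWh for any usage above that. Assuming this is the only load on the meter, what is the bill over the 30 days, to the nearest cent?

€118.89

Runtime = 12 h/day × 30 days = 360 h
Energy = 1.62 kW × 360 h = 583.2 kWh
Tier 1 (0–305 kWh): 305 × €0.18 = €54.9
Above 305 kWh: 278.2 × €0.23 = €63.986
Bill = €118.89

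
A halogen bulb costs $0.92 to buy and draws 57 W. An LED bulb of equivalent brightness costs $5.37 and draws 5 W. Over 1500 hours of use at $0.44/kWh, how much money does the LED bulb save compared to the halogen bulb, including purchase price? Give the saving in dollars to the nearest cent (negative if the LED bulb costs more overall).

halogen bulb: $0.92 + (57/1000) kW × 1500 h × $0.44 = $0.92 + $37.62 = $38.54
LED bulb: $5.37 + (5/1000) kW × 1500 h × $0.44 = $5.37 + $3.3 = $8.67
Saving = $38.54 − $8.67 = $29.87

$29.87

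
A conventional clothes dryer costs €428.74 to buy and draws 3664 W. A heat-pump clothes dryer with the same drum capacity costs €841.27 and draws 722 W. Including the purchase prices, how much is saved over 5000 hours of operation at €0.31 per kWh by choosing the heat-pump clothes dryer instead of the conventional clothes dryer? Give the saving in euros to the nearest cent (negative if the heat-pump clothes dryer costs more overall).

€4147.57

conventional clothes dryer: €428.74 + (3664/1000) kW × 5000 h × €0.31 = €428.74 + €5679.2 = €6107.94
heat-pump clothes dryer: €841.27 + (722/1000) kW × 5000 h × €0.31 = €841.27 + €1119.1 = €1960.37
Saving = €6107.94 − €1960.37 = €4147.57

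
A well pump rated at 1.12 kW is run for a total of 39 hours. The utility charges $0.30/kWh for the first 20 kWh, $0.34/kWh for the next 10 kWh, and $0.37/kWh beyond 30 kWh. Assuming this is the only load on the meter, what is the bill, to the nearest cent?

Energy = 1.12 kW × 39 h = 43.68 kWh
Tier 1 (0–20 kWh): 20 × $0.30 = $6
Tier 2 (20–30 kWh): 10 × $0.34 = $3.4
Above 30 kWh: 13.68 × $0.37 = $5.0616
Bill = $14.46

$14.46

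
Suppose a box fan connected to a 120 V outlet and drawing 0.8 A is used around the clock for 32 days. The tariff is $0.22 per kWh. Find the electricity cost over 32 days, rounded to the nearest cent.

Power = 0.8 A × 120 V = 96 W = 0.096 kW
Runtime = 24 h × 32 = 768 h
Energy = 0.096 kW × 768 h = 73.728 kWh
Cost = 73.728 kWh × $0.22/kWh = $16.22

$16.22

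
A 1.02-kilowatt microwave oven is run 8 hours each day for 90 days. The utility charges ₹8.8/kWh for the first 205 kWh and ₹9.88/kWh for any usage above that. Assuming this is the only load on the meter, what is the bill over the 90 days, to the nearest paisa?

Runtime = 8 h/day × 90 days = 720 h
Energy = 1.02 kW × 720 h = 734.4 kWh
Tier 1 (0–205 kWh): 205 × ₹8.8 = ₹1804
Above 205 kWh: 529.4 × ₹9.88 = ₹5230.472
Bill = ₹7034.47

₹7034.47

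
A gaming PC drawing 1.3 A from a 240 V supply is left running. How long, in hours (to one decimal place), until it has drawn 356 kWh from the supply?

Power = 1.3 A × 240 V = 312 W = 0.312 kW
Hours = 356 kWh ÷ 0.312 kW = 1141.0 h

1141.0 h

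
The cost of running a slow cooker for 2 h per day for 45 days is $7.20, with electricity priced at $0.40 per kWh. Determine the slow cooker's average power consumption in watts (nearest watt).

Energy = $7.20 ÷ $0.40/kWh = 18 kWh
Runtime = 2 h/day × 45 days = 90 h
Power = 18 kWh ÷ 90 h = 0.2 kW = 200 W

200 W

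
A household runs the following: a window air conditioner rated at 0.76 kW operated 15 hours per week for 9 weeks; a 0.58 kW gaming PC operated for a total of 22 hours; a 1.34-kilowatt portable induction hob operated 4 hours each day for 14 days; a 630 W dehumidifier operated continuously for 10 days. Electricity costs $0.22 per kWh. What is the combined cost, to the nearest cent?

window air conditioner: Runtime = 15 h/week × 9 weeks = 135 h
window air conditioner: 0.76 kW × 135 h = 102.6 kWh
gaming PC: 0.58 kW × 22 h = 12.76 kWh
portable induction hob: Runtime = 4 h/day × 14 days = 56 h
portable induction hob: 1.34 kW × 56 h = 75.04 kWh
dehumidifier: Runtime = 24 h × 10 = 240 h
dehumidifier: 0.63 kW × 240 h = 151.2 kWh
Total energy = 341.6 kWh
Cost = 341.6 × $0.22 = $75.15

$75.15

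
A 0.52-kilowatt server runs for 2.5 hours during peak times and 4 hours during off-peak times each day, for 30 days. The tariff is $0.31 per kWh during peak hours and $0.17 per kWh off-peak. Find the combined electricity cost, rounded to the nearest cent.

Peak energy = 0.52 kW × 2.5 h × 30 = 39 kWh
Off-peak energy = 0.52 kW × 4 h × 30 = 62.4 kWh
Cost = 39 × $0.31 + 62.4 × $0.17 = $12.09 + $10.608 = $22.70

$22.70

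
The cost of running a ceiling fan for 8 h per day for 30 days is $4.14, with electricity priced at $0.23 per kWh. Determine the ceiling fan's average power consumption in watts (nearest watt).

Energy = $4.14 ÷ $0.23/kWh = 18 kWh
Runtime = 8 h/day × 30 days = 240 h
Power = 18 kWh ÷ 240 h = 0.075 kW = 75 W

75 W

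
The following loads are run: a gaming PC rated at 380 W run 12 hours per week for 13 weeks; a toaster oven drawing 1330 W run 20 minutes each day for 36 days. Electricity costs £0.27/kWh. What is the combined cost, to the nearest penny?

gaming PC: Runtime = 12 h/week × 13 weeks = 156 h
gaming PC: 0.38 kW × 156 h = 59.28 kWh
toaster oven: Runtime = 20 min × 36 = 720 min = 12 h
toaster oven: 1.33 kW × 12 h = 15.96 kWh
Total energy = 75.24 kWh
Cost = 75.24 × £0.27 = £20.31

£20.31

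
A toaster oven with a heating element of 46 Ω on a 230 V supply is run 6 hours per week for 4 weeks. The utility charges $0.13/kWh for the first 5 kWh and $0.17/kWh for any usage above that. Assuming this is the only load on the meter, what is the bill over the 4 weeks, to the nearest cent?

Power = V²/R = 230²/46 = 1150 W = 1.15 kW
Runtime = 6 h/week × 4 weeks = 24 h
Energy = 1.15 kW × 24 h = 27.6 kWh
Tier 1 (0–5 kWh): 5 × $0.13 = $0.65
Above 5 kWh: 22.6 × $0.17 = $3.842
Bill = $4.49

$4.49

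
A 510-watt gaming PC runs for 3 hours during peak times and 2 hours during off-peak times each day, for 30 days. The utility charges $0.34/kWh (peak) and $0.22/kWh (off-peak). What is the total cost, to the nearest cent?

$22.34

Peak energy = 0.51 kW × 3 h × 30 = 45.9 kWh
Off-peak energy = 0.51 kW × 2 h × 30 = 30.6 kWh
Cost = 45.9 × $0.34 + 30.6 × $0.22 = $15.606 + $6.732 = $22.34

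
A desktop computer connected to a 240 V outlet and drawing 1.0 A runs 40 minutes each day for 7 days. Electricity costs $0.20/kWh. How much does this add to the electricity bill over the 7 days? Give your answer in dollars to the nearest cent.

$0.22

Power = 1.0 A × 240 V = 240 W = 0.24 kW
Runtime = 40 min × 7 = 280 min = 4.666666… h
Energy = 0.24 kW × 4.666666… h = 1.12 kWh
Cost = 1.12 kWh × $0.20/kWh = $0.22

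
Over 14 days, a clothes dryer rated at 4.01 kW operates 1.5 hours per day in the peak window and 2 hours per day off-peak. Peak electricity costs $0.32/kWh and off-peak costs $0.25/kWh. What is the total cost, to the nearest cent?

Peak energy = 4.01 kW × 1.5 h × 14 = 84.21 kWh
Off-peak energy = 4.01 kW × 2 h × 14 = 112.28 kWh
Cost = 84.21 × $0.32 + 112.28 × $0.25 = $26.9472 + $28.07 = $55.02

$55.02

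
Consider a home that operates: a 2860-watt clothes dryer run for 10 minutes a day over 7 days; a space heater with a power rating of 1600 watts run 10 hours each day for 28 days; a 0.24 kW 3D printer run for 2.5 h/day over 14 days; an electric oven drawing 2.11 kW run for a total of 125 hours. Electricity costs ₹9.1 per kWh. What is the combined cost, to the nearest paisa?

clothes dryer: Runtime = 10 min × 7 = 70 min = 1.166666… h
clothes dryer: 2.86 kW × 1.166666… h = 3.336666… kWh
space heater: Runtime = 10 h/day × 28 days = 280 h
space heater: 1.6 kW × 280 h = 448 kWh
3D printer: Runtime = 2.5 h/day × 14 days = 35 h
3D printer: 0.24 kW × 35 h = 8.4 kWh
electric oven: 2.11 kW × 125 h = 263.75 kWh
Total energy = 723.486666… kWh
Cost = 723.486666… × ₹9.1 = ₹6583.73

₹6583.73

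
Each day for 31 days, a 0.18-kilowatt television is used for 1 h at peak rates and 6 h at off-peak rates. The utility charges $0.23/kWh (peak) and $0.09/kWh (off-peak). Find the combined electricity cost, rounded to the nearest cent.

$4.30

Peak energy = 0.18 kW × 1 h × 31 = 5.58 kWh
Off-peak energy = 0.18 kW × 6 h × 31 = 33.48 kWh
Cost = 5.58 × $0.23 + 33.48 × $0.09 = $1.2834 + $3.0132 = $4.30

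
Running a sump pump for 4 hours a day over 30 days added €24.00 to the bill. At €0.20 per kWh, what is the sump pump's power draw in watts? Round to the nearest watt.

1000 W

Energy = €24.00 ÷ €0.20/kWh = 120 kWh
Runtime = 4 h/day × 30 days = 120 h
Power = 120 kWh ÷ 120 h = 1 kW = 1000 W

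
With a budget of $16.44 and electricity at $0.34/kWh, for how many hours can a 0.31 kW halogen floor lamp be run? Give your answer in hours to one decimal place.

156.0 h

Energy available = $16.44 ÷ $0.34/kWh = 48.3529 kWh
Hours = 48.3529 kWh ÷ 0.31 kW = 156.0 h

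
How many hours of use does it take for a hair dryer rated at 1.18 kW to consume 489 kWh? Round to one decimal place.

Hours = 489 kWh ÷ 1.18 kW = 414.4 h

414.4 h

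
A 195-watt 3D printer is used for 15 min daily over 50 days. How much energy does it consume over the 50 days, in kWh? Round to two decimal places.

2.44 kWh

Runtime = 15 min × 50 = 750 min = 12.5 h
Energy = 0.195 kW × 12.5 h = 2.4375 kWh ≈ 2.44 kWh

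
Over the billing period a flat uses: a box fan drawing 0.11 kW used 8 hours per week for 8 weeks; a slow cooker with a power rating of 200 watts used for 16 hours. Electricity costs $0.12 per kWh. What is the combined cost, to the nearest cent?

$1.23

box fan: Runtime = 8 h/week × 8 weeks = 64 h
box fan: 0.11 kW × 64 h = 7.04 kWh
slow cooker: 0.2 kW × 16 h = 3.2 kWh
Total energy = 10.24 kWh
Cost = 10.24 × $0.12 = $1.23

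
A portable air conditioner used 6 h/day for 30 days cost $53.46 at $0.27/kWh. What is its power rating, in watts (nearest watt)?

Energy = $53.46 ÷ $0.27/kWh = 198 kWh
Runtime = 6 h/day × 30 days = 180 h
Power = 198 kWh ÷ 180 h = 1.1 kW = 1100 W

1100 W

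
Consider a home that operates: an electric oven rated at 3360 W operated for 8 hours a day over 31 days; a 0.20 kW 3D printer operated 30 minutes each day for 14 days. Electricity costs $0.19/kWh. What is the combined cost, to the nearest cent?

$158.59

electric oven: Runtime = 8 h/day × 31 days = 248 h
electric oven: 3.36 kW × 248 h = 833.28 kWh
3D printer: Runtime = 30 min × 14 = 420 min = 7 h
3D printer: 0.2 kW × 7 h = 1.4 kWh
Total energy = 834.68 kWh
Cost = 834.68 × $0.19 = $158.59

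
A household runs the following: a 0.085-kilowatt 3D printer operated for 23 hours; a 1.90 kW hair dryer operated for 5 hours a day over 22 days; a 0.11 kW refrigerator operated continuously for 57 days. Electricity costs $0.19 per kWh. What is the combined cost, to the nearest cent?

$68.67

3D printer: 0.085 kW × 23 h = 1.955 kWh
hair dryer: Runtime = 5 h/day × 22 days = 110 h
hair dryer: 1.9 kW × 110 h = 209 kWh
refrigerator: Runtime = 24 h × 57 = 1368 h
refrigerator: 0.11 kW × 1368 h = 150.48 kWh
Total energy = 361.435 kWh
Cost = 361.435 × $0.19 = $68.67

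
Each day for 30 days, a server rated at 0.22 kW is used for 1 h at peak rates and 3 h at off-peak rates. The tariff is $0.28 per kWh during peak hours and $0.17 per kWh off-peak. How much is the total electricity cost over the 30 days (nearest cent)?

Peak energy = 0.22 kW × 1 h × 30 = 6.6 kWh
Off-peak energy = 0.22 kW × 3 h × 30 = 19.8 kWh
Cost = 6.6 × $0.28 + 19.8 × $0.17 = $1.848 + $3.366 = $5.21

$5.21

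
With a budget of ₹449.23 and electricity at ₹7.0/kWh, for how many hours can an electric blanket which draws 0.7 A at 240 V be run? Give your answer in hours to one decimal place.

382.0 h

Power = 0.7 A × 240 V = 168 W = 0.168 kW
Energy available = ₹449.23 ÷ ₹7.0/kWh = 64.1757 kWh
Hours = 64.1757 kWh ÷ 0.168 kW = 382.0 h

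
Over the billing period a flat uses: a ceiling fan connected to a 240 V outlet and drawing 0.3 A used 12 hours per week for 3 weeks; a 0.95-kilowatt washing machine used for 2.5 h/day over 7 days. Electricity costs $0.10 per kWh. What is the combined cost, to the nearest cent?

ceiling fan: Power = 0.3 A × 240 V = 72 W = 0.072 kW
ceiling fan: Runtime = 12 h/week × 3 weeks = 36 h
ceiling fan: 0.072 kW × 36 h = 2.592 kWh
washing machine: Runtime = 2.5 h/day × 7 days = 17.5 h
washing machine: 0.95 kW × 17.5 h = 16.625 kWh
Total energy = 19.217 kWh
Cost = 19.217 × $0.10 = $1.92

$1.92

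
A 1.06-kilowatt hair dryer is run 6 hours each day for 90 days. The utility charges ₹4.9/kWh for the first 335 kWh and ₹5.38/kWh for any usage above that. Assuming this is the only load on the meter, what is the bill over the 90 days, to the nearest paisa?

₹2918.71

Runtime = 6 h/day × 90 days = 540 h
Energy = 1.06 kW × 540 h = 572.4 kWh
Tier 1 (0–335 kWh): 335 × ₹4.9 = ₹1641.5
Above 335 kWh: 237.4 × ₹5.38 = ₹1277.212
Bill = ₹2918.71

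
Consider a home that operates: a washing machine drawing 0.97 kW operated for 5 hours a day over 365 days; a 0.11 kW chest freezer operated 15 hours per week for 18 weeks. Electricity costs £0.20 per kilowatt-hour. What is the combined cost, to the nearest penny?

washing machine: Runtime = 5 h/day × 365 days = 1825 h
washing machine: 0.97 kW × 1825 h = 1770.25 kWh
chest freezer: Runtime = 15 h/week × 18 weeks = 270 h
chest freezer: 0.11 kW × 270 h = 29.7 kWh
Total energy = 1799.95 kWh
Cost = 1799.95 × £0.20 = £359.99

£359.99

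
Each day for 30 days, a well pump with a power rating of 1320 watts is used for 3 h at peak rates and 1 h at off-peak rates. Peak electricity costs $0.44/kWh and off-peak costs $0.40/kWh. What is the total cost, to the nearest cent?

$68.11

Peak energy = 1.32 kW × 3 h × 30 = 118.8 kWh
Off-peak energy = 1.32 kW × 1 h × 30 = 39.6 kWh
Cost = 118.8 × $0.44 + 39.6 × $0.40 = $52.272 + $15.84 = $68.11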